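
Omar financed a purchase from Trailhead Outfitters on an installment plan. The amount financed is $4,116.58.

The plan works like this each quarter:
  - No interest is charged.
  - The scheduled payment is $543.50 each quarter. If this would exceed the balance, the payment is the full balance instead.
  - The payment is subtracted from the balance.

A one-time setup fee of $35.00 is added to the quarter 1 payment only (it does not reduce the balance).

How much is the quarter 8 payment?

$312.08

# | Opening | Payment | Fee | End bal
1 | $4,116.58 | $543.50 | $35.00 | $3,573.08
2 | $3,573.08 | $543.50 | — | $3,029.58
3 | $3,029.58 | $543.50 | — | $2,486.08
4 | $2,486.08 | $543.50 | — | $1,942.58
5 | $1,942.58 | $543.50 | — | $1,399.08
6 | $1,399.08 | $543.50 | — | $855.58
7 | $855.58 | $543.50 | — | $312.08
8 | $312.08 | $312.08 | — | $0.00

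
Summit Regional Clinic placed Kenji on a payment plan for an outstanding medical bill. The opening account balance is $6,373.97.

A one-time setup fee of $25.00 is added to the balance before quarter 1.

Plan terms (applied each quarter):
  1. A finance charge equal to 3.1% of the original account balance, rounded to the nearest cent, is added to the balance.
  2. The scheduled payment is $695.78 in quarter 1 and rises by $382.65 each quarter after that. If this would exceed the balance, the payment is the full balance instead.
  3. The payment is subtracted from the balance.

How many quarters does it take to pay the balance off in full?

6

Quarter 1: opening $6,398.97; interest $197.59 → $6,596.56; payment $695.78; balance $5,900.78
Quarter 2: opening $5,900.78; interest $197.59 → $6,098.37; payment $1,078.43; balance $5,019.94
Quarter 3: opening $5,019.94; interest $197.59 → $5,217.53; payment $1,461.08; balance $3,756.45
Quarter 4: opening $3,756.45; interest $197.59 → $3,954.04; payment $1,843.73; balance $2,110.31
Quarter 5: opening $2,110.31; interest $197.59 → $2,307.90; payment $2,226.38; balance $81.52
Quarter 6: opening $81.52; interest $197.59 → $279.11; payment $279.11; balance $0.00
Balance reaches $0.00 in quarter 6.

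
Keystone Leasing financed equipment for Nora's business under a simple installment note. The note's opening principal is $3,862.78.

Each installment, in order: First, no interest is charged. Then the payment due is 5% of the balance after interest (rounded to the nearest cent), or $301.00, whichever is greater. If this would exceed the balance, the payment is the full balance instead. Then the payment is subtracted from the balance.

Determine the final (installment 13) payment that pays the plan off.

$250.78

Installment 1: opening $3,862.78; payment $301.00; balance $3,561.78
Installment 2: opening $3,561.78; payment $301.00; balance $3,260.78
Installment 3: opening $3,260.78; payment $301.00; balance $2,959.78
Installment 4: opening $2,959.78; payment $301.00; balance $2,658.78
Installment 5: opening $2,658.78; payment $301.00; balance $2,357.78
Installment 6: opening $2,357.78; payment $301.00; balance $2,056.78
Installment 7: opening $2,056.78; payment $301.00; balance $1,755.78
Installment 8: opening $1,755.78; payment $301.00; balance $1,454.78
Installment 9: opening $1,454.78; payment $301.00; balance $1,153.78
Installment 10: opening $1,153.78; payment $301.00; balance $852.78
Installment 11: opening $852.78; payment $301.00; balance $551.78
Installment 12: opening $551.78; payment $301.00; balance $250.78
Installment 13: opening $250.78; payment $250.78; balance $0.00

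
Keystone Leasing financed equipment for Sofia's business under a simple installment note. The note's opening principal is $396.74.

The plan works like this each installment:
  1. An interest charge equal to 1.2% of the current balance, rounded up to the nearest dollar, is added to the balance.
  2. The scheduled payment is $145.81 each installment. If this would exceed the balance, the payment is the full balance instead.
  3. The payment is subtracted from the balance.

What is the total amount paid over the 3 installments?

$407.74

# | Opening | Interest | Payment | End bal
1 | $396.74 | $5.00 | $145.81 | $255.93
2 | $255.93 | $4.00 | $145.81 | $114.12
3 | $114.12 | $2.00 | $116.12 | $0.00
Total paid: $407.74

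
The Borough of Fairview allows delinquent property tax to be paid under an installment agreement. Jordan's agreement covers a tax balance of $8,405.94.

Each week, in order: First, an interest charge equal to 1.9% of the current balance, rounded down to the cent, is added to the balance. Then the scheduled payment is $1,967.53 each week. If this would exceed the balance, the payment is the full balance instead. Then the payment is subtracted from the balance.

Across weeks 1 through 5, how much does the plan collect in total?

$8,854.41

Week 1: opening $8,405.94; interest $159.71 → $8,565.65; payment $1,967.53; balance $6,598.12
Week 2: opening $6,598.12; interest $125.36 → $6,723.48; payment $1,967.53; balance $4,755.95
Week 3: opening $4,755.95; interest $90.36 → $4,846.31; payment $1,967.53; balance $2,878.78
Week 4: opening $2,878.78; interest $54.69 → $2,933.47; payment $1,967.53; balance $965.94
Week 5: opening $965.94; interest $18.35 → $984.29; payment $984.29; balance $0.00
Total paid: $8,854.41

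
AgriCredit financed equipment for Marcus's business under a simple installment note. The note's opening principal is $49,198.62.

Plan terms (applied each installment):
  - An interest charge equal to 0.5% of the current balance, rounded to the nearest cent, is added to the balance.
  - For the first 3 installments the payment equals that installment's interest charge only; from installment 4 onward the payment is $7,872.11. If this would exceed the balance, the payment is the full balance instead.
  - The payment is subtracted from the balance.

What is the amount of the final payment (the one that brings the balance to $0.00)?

Installment 1: $49,198.62 +$245.99 interest = $49,444.61; pay $245.99 → $49,198.62
Installment 2: $49,198.62 +$245.99 interest = $49,444.61; pay $245.99 → $49,198.62
Installment 3: $49,198.62 +$245.99 interest = $49,444.61; pay $245.99 → $49,198.62
Installment 4: $49,198.62 +$245.99 interest = $49,444.61; pay $7,872.11 → $41,572.50
Installment 5: $41,572.50 +$207.86 interest = $41,780.36; pay $7,872.11 → $33,908.25
Installment 6: $33,908.25 +$169.54 interest = $34,077.79; pay $7,872.11 → $26,205.68
Installment 7: $26,205.68 +$131.03 interest = $26,336.71; pay $7,872.11 → $18,464.60
Installment 8: $18,464.60 +$92.32 interest = $18,556.92; pay $7,872.11 → $10,684.81
Installment 9: $10,684.81 +$53.42 interest = $10,738.23; pay $7,872.11 → $2,866.12
Installment 10: $2,866.12 +$14.33 interest = $2,880.45; pay $2,880.45 → $0.00

$2,880.45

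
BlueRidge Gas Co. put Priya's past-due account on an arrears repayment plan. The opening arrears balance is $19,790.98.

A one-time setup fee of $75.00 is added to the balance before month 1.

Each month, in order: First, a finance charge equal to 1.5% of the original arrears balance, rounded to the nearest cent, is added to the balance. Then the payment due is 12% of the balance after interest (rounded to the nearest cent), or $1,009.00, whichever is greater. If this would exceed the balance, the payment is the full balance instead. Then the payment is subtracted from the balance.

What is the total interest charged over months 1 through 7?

$2,078.02

Month 1: $19,865.98 +$296.86 interest = $20,162.84; pay $2,419.54 → $17,743.30
Month 2: $17,743.30 +$296.86 interest = $18,040.16; pay $2,164.82 → $15,875.34
Month 3: $15,875.34 +$296.86 interest = $16,172.20; pay $1,940.66 → $14,231.54
Month 4: $14,231.54 +$296.86 interest = $14,528.40; pay $1,743.41 → $12,784.99
Month 5: $12,784.99 +$296.86 interest = $13,081.85; pay $1,569.82 → $11,512.03
Month 6: $11,512.03 +$296.86 interest = $11,808.89; pay $1,417.07 → $10,391.82
Month 7: $10,391.82 +$296.86 interest = $10,688.68; pay $1,282.64 → $9,406.04
Total interest: $296.86 + $296.86 + $296.86 + $296.86 + $296.86 + $296.86 + $296.86 = $2,078.02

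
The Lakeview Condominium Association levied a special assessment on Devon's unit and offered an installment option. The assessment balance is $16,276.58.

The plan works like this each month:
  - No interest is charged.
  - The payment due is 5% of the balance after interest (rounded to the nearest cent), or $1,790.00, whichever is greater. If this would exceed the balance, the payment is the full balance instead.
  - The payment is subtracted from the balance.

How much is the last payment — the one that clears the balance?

$166.58

Month 1: $16,276.58 − $1,790.00 → $14,486.58
Month 2: $14,486.58 − $1,790.00 → $12,696.58
Month 3: $12,696.58 − $1,790.00 → $10,906.58
Month 4: $10,906.58 − $1,790.00 → $9,116.58
Month 5: $9,116.58 − $1,790.00 → $7,326.58
Month 6: $7,326.58 − $1,790.00 → $5,536.58
Month 7: $5,536.58 − $1,790.00 → $3,746.58
Month 8: $3,746.58 − $1,790.00 → $1,956.58
Month 9: $1,956.58 − $1,790.00 → $166.58
Month 10: $166.58 − $166.58 → $0.00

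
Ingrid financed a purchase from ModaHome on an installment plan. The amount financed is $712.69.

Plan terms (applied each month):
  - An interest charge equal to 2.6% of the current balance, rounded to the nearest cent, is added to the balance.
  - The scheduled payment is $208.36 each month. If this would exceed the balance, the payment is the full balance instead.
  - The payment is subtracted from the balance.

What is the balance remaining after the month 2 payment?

$328.09

Month 1: $712.69 +$18.53 interest = $731.22; pay $208.36 → $522.86
Month 2: $522.86 +$13.59 interest = $536.45; pay $208.36 → $328.09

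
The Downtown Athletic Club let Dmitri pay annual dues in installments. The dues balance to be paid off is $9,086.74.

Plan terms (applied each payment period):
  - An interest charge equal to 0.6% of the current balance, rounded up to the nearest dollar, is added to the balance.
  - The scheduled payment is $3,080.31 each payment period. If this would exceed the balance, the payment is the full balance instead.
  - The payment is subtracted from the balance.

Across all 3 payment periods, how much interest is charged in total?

Payment period 1: opening $9,086.74; interest $55.00 → $9,141.74; payment $3,080.31; balance $6,061.43
Payment period 2: opening $6,061.43; interest $37.00 → $6,098.43; payment $3,080.31; balance $3,018.12
Payment period 3: opening $3,018.12; interest $19.00 → $3,037.12; payment $3,037.12; balance $0.00
Total interest: $55.00 + $37.00 + $19.00 = $111.00

$111.00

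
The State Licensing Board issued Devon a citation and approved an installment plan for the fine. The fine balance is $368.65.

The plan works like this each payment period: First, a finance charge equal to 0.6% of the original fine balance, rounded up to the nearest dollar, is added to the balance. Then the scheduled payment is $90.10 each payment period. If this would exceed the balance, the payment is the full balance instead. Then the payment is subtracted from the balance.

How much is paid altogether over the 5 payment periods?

Payment period 1: opening $368.65; interest $3.00 → $371.65; payment $90.10; balance $281.55
Payment period 2: opening $281.55; interest $3.00 → $284.55; payment $90.10; balance $194.45
Payment period 3: opening $194.45; interest $3.00 → $197.45; payment $90.10; balance $107.35
Payment period 4: opening $107.35; interest $3.00 → $110.35; payment $90.10; balance $20.25
Payment period 5: opening $20.25; interest $3.00 → $23.25; payment $23.25; balance $0.00
Total paid: $383.65

$383.65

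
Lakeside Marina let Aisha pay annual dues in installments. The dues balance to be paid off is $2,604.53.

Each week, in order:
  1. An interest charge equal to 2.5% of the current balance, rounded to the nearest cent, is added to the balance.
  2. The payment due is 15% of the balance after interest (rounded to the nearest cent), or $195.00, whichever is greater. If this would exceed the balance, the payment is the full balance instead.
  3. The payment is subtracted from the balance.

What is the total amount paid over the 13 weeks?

$2,997.28

Week 1: $2,604.53 +$65.11 interest = $2,669.64; pay $400.45 → $2,269.19
Week 2: $2,269.19 +$56.73 interest = $2,325.92; pay $348.89 → $1,977.03
Week 3: $1,977.03 +$49.43 interest = $2,026.46; pay $303.97 → $1,722.49
Week 4: $1,722.49 +$43.06 interest = $1,765.55; pay $264.83 → $1,500.72
Week 5: $1,500.72 +$37.52 interest = $1,538.24; pay $230.74 → $1,307.50
Week 6: $1,307.50 +$32.69 interest = $1,340.19; pay $201.03 → $1,139.16
Week 7: $1,139.16 +$28.48 interest = $1,167.64; pay $195.00 → $972.64
Week 8: $972.64 +$24.32 interest = $996.96; pay $195.00 → $801.96
Week 9: $801.96 +$20.05 interest = $822.01; pay $195.00 → $627.01
Week 10: $627.01 +$15.68 interest = $642.69; pay $195.00 → $447.69
Week 11: $447.69 +$11.19 interest = $458.88; pay $195.00 → $263.88
Week 12: $263.88 +$6.60 interest = $270.48; pay $195.00 → $75.48
Week 13: $75.48 +$1.89 interest = $77.37; pay $77.37 → $0.00
Total paid: $2,997.28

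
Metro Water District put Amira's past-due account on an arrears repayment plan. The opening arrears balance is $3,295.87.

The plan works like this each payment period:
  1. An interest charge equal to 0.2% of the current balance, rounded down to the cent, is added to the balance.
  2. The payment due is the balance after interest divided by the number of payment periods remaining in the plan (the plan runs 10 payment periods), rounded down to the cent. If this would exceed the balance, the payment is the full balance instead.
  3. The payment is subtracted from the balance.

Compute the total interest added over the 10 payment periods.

$36.42

Payment period 1: $3,295.87 +$6.59 interest = $3,302.46; pay $330.24 → $2,972.22
Payment period 2: $2,972.22 +$5.94 interest = $2,978.16; pay $330.90 → $2,647.26
Payment period 3: $2,647.26 +$5.29 interest = $2,652.55; pay $331.56 → $2,320.99
Payment period 4: $2,320.99 +$4.64 interest = $2,325.63; pay $332.23 → $1,993.40
Payment period 5: $1,993.40 +$3.98 interest = $1,997.38; pay $332.89 → $1,664.49
Payment period 6: $1,664.49 +$3.32 interest = $1,667.81; pay $333.56 → $1,334.25
Payment period 7: $1,334.25 +$2.66 interest = $1,336.91; pay $334.22 → $1,002.69
Payment period 8: $1,002.69 +$2.00 interest = $1,004.69; pay $334.89 → $669.80
Payment period 9: $669.80 +$1.33 interest = $671.13; pay $335.56 → $335.57
Payment period 10: $335.57 +$0.67 interest = $336.24; pay $336.24 → $0.00
Total interest: $6.59 + $5.94 + $5.29 + $4.64 + $3.98 + $3.32 + $2.66 + $2.00 + $1.33 + $0.67 = $36.42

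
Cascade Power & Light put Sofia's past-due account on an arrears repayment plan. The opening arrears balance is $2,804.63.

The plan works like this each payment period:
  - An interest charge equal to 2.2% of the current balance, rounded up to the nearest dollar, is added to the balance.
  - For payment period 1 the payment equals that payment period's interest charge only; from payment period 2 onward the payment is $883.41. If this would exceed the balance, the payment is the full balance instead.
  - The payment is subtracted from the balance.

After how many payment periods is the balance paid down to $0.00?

5

Payment period 1: opening $2,804.63; interest $62.00 → $2,866.63; payment $62.00; balance $2,804.63
Payment period 2: opening $2,804.63; interest $62.00 → $2,866.63; payment $883.41; balance $1,983.22
Payment period 3: opening $1,983.22; interest $44.00 → $2,027.22; payment $883.41; balance $1,143.81
Payment period 4: opening $1,143.81; interest $26.00 → $1,169.81; payment $883.41; balance $286.40
Payment period 5: opening $286.40; interest $7.00 → $293.40; payment $293.40; balance $0.00
Balance reaches $0.00 in payment period 5.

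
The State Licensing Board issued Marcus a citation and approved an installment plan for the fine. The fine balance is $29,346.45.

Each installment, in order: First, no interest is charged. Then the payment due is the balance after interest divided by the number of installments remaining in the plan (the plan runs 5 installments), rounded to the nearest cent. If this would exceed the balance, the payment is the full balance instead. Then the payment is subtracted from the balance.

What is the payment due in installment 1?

# | Opening | Payment | End bal
1 | $29,346.45 | $5,869.29 | $23,477.16

$5,869.29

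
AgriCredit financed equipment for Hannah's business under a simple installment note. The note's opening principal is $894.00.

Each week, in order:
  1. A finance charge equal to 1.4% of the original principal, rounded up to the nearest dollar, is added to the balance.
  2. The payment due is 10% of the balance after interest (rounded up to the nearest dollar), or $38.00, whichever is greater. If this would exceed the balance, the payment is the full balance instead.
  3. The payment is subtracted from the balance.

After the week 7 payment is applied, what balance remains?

Week 1: opening $894.00; interest $13.00 → $907.00; payment $91.00; balance $816.00
Week 2: opening $816.00; interest $13.00 → $829.00; payment $83.00; balance $746.00
Week 3: opening $746.00; interest $13.00 → $759.00; payment $76.00; balance $683.00
Week 4: opening $683.00; interest $13.00 → $696.00; payment $70.00; balance $626.00
Week 5: opening $626.00; interest $13.00 → $639.00; payment $64.00; balance $575.00
Week 6: opening $575.00; interest $13.00 → $588.00; payment $59.00; balance $529.00
Week 7: opening $529.00; interest $13.00 → $542.00; payment $55.00; balance $487.00

$487.00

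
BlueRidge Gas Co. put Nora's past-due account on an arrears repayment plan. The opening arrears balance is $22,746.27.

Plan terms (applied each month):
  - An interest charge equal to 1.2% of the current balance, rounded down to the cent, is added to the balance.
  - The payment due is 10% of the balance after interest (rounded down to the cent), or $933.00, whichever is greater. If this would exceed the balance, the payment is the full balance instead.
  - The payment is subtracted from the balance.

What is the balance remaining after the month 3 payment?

Month 1: opening $22,746.27; interest $272.95 → $23,019.22; payment $2,301.92; balance $20,717.30
Month 2: opening $20,717.30; interest $248.60 → $20,965.90; payment $2,096.59; balance $18,869.31
Month 3: opening $18,869.31; interest $226.43 → $19,095.74; payment $1,909.57; balance $17,186.17

$17,186.17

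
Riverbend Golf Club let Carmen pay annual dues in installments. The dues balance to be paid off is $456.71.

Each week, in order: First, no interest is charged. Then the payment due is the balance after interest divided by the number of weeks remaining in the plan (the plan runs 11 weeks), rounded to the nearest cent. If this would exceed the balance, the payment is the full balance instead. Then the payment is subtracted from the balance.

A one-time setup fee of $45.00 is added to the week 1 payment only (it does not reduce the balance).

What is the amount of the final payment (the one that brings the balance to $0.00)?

$41.51

Week 1: opening $456.71; payment $41.52 (+ $45.00 fee); balance $415.19
Week 2: opening $415.19; payment $41.52; balance $373.67
Week 3: opening $373.67; payment $41.52; balance $332.15
Week 4: opening $332.15; payment $41.52; balance $290.63
Week 5: opening $290.63; payment $41.52; balance $249.11
Week 6: opening $249.11; payment $41.52; balance $207.59
Week 7: opening $207.59; payment $41.52; balance $166.07
Week 8: opening $166.07; payment $41.52; balance $124.55
Week 9: opening $124.55; payment $41.52; balance $83.03
Week 10: opening $83.03; payment $41.52; balance $41.51
Week 11: opening $41.51; payment $41.51; balance $0.00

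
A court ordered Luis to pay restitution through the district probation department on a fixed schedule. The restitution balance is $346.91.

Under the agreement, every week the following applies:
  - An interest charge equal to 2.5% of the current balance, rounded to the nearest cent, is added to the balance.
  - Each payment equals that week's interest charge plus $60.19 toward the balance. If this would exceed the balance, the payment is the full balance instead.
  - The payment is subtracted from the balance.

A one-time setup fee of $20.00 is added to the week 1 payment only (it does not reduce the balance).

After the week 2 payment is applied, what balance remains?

$226.53

Week 1: opening $346.91; interest $8.67 → $355.58; payment $68.86 (+ $20.00 fee); balance $286.72
Week 2: opening $286.72; interest $7.17 → $293.89; payment $67.36; balance $226.53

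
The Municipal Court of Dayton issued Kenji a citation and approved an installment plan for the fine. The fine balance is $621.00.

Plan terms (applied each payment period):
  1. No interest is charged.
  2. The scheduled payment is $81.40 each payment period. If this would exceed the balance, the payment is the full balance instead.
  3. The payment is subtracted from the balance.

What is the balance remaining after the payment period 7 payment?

# | Opening | Payment | End bal
1 | $621.00 | $81.40 | $539.60
2 | $539.60 | $81.40 | $458.20
3 | $458.20 | $81.40 | $376.80
4 | $376.80 | $81.40 | $295.40
5 | $295.40 | $81.40 | $214.00
6 | $214.00 | $81.40 | $132.60
7 | $132.60 | $81.40 | $51.20

$51.20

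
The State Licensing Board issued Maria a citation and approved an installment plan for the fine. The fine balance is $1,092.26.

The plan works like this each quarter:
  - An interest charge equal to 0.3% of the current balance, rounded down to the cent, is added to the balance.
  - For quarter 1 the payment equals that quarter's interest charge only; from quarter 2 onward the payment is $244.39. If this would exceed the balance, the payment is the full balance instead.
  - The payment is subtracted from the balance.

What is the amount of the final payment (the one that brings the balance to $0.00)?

Quarter 1: $1,092.26 +$3.27 interest = $1,095.53; pay $3.27 → $1,092.26
Quarter 2: $1,092.26 +$3.27 interest = $1,095.53; pay $244.39 → $851.14
Quarter 3: $851.14 +$2.55 interest = $853.69; pay $244.39 → $609.30
Quarter 4: $609.30 +$1.82 interest = $611.12; pay $244.39 → $366.73
Quarter 5: $366.73 +$1.10 interest = $367.83; pay $244.39 → $123.44
Quarter 6: $123.44 +$0.37 interest = $123.81; pay $123.81 → $0.00

$123.81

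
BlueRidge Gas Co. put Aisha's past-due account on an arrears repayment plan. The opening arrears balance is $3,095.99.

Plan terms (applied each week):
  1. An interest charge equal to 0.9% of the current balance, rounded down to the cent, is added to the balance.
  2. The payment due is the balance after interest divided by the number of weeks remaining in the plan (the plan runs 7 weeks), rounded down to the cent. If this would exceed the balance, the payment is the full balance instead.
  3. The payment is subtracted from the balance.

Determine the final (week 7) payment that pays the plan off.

Week 1: opening $3,095.99; interest $27.86 → $3,123.85; payment $446.26; balance $2,677.59
Week 2: opening $2,677.59; interest $24.09 → $2,701.68; payment $450.28; balance $2,251.40
Week 3: opening $2,251.40; interest $20.26 → $2,271.66; payment $454.33; balance $1,817.33
Week 4: opening $1,817.33; interest $16.35 → $1,833.68; payment $458.42; balance $1,375.26
Week 5: opening $1,375.26; interest $12.37 → $1,387.63; payment $462.54; balance $925.09
Week 6: opening $925.09; interest $8.32 → $933.41; payment $466.70; balance $466.71
Week 7: opening $466.71; interest $4.20 → $470.91; payment $470.91; balance $0.00

$470.91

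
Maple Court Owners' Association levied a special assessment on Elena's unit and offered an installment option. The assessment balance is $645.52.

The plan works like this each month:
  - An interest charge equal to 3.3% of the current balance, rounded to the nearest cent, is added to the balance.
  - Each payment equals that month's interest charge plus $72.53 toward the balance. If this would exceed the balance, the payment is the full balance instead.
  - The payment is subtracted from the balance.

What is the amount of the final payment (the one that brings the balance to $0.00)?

$67.43

Month 1: $645.52 +$21.30 interest = $666.82; pay $93.83 → $572.99
Month 2: $572.99 +$18.91 interest = $591.90; pay $91.44 → $500.46
Month 3: $500.46 +$16.52 interest = $516.98; pay $89.05 → $427.93
Month 4: $427.93 +$14.12 interest = $442.05; pay $86.65 → $355.40
Month 5: $355.40 +$11.73 interest = $367.13; pay $84.26 → $282.87
Month 6: $282.87 +$9.33 interest = $292.20; pay $81.86 → $210.34
Month 7: $210.34 +$6.94 interest = $217.28; pay $79.47 → $137.81
Month 8: $137.81 +$4.55 interest = $142.36; pay $77.08 → $65.28
Month 9: $65.28 +$2.15 interest = $67.43; pay $67.43 → $0.00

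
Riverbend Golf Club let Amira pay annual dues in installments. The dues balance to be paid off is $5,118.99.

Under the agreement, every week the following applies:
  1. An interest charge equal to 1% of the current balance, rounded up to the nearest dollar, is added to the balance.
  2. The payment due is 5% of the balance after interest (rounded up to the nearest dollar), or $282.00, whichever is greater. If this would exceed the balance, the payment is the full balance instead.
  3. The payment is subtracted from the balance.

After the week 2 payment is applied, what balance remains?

$4,655.99

Week 1: $5,118.99 +$52.00 interest = $5,170.99; pay $282.00 → $4,888.99
Week 2: $4,888.99 +$49.00 interest = $4,937.99; pay $282.00 → $4,655.99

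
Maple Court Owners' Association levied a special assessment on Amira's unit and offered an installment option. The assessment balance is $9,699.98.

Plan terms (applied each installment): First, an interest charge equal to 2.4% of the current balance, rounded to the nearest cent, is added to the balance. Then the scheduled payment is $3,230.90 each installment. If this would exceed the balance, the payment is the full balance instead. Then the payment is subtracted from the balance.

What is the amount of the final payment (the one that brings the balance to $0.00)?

$499.80

Installment 1: opening $9,699.98; interest $232.80 → $9,932.78; payment $3,230.90; balance $6,701.88
Installment 2: opening $6,701.88; interest $160.85 → $6,862.73; payment $3,230.90; balance $3,631.83
Installment 3: opening $3,631.83; interest $87.16 → $3,718.99; payment $3,230.90; balance $488.09
Installment 4: opening $488.09; interest $11.71 → $499.80; payment $499.80; balance $0.00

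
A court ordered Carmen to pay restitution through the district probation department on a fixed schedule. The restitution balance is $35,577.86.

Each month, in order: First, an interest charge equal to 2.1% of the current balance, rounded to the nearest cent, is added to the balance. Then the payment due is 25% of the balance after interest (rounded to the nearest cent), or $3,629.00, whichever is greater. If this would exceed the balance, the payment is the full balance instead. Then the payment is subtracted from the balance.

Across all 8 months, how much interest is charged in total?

# | Opening | Interest | Payment | End bal
1 | $35,577.86 | $747.14 | $9,081.25 | $27,243.75
2 | $27,243.75 | $572.12 | $6,953.97 | $20,861.90
3 | $20,861.90 | $438.10 | $5,325.00 | $15,975.00
4 | $15,975.00 | $335.48 | $4,077.62 | $12,232.86
5 | $12,232.86 | $256.89 | $3,629.00 | $8,860.75
6 | $8,860.75 | $186.08 | $3,629.00 | $5,417.83
7 | $5,417.83 | $113.77 | $3,629.00 | $1,902.60
8 | $1,902.60 | $39.95 | $1,942.55 | $0.00
Total interest: $747.14 + $572.12 + $438.10 + $335.48 + $256.89 + $186.08 + $113.77 + $39.95 = $2,689.53

$2,689.53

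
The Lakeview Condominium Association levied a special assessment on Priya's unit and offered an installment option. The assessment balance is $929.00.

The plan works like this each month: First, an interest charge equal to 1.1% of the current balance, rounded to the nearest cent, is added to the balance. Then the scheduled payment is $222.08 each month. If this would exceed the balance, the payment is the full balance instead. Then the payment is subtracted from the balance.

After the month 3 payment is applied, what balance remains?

$286.40

Month 1: $929.00 +$10.22 interest = $939.22; pay $222.08 → $717.14
Month 2: $717.14 +$7.89 interest = $725.03; pay $222.08 → $502.95
Month 3: $502.95 +$5.53 interest = $508.48; pay $222.08 → $286.40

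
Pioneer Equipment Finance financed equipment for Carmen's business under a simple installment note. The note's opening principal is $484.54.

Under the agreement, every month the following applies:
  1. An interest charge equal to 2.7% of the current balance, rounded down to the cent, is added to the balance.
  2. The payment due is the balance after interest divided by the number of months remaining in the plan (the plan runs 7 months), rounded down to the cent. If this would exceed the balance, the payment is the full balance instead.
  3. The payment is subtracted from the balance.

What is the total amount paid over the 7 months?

$539.76

Month 1: opening $484.54; interest $13.08 → $497.62; payment $71.08; balance $426.54
Month 2: opening $426.54; interest $11.51 → $438.05; payment $73.00; balance $365.05
Month 3: opening $365.05; interest $9.85 → $374.90; payment $74.98; balance $299.92
Month 4: opening $299.92; interest $8.09 → $308.01; payment $77.00; balance $231.01
Month 5: opening $231.01; interest $6.23 → $237.24; payment $79.08; balance $158.16
Month 6: opening $158.16; interest $4.27 → $162.43; payment $81.21; balance $81.22
Month 7: opening $81.22; interest $2.19 → $83.41; payment $83.41; balance $0.00
Total paid: $539.76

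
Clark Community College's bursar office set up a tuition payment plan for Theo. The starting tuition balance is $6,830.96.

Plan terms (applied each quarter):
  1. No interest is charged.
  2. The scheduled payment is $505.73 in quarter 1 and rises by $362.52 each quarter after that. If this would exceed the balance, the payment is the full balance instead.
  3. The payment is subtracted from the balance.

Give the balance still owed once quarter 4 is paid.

# | Opening | Payment | End bal
1 | $6,830.96 | $505.73 | $6,325.23
2 | $6,325.23 | $868.25 | $5,456.98
3 | $5,456.98 | $1,230.77 | $4,226.21
4 | $4,226.21 | $1,593.29 | $2,632.92

$2,632.92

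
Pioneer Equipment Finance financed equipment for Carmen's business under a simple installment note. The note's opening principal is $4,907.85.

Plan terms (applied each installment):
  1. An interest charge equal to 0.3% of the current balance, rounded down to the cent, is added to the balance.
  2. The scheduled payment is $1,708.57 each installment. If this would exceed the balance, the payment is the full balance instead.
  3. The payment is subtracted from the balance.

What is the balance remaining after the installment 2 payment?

# | Opening | Interest | Payment | End bal
1 | $4,907.85 | $14.72 | $1,708.57 | $3,214.00
2 | $3,214.00 | $9.64 | $1,708.57 | $1,515.07

$1,515.07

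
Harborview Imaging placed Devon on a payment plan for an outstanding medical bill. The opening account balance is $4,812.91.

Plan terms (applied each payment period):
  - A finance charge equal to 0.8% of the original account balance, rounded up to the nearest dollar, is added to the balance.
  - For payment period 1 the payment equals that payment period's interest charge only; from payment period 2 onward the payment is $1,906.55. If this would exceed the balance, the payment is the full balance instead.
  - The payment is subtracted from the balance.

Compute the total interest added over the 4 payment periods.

Payment period 1: opening $4,812.91; interest $39.00 → $4,851.91; payment $39.00; balance $4,812.91
Payment period 2: opening $4,812.91; interest $39.00 → $4,851.91; payment $1,906.55; balance $2,945.36
Payment period 3: opening $2,945.36; interest $39.00 → $2,984.36; payment $1,906.55; balance $1,077.81
Payment period 4: opening $1,077.81; interest $39.00 → $1,116.81; payment $1,116.81; balance $0.00
Total interest: $39.00 + $39.00 + $39.00 + $39.00 = $156.00

$156.00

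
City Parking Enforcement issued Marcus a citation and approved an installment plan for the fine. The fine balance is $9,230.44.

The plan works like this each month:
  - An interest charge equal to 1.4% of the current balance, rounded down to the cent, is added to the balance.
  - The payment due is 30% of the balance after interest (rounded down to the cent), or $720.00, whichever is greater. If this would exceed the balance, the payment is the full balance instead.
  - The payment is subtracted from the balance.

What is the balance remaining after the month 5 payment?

Month 1: opening $9,230.44; interest $129.22 → $9,359.66; payment $2,807.89; balance $6,551.77
Month 2: opening $6,551.77; interest $91.72 → $6,643.49; payment $1,993.04; balance $4,650.45
Month 3: opening $4,650.45; interest $65.10 → $4,715.55; payment $1,414.66; balance $3,300.89
Month 4: opening $3,300.89; interest $46.21 → $3,347.10; payment $1,004.13; balance $2,342.97
Month 5: opening $2,342.97; interest $32.80 → $2,375.77; payment $720.00; balance $1,655.77

$1,655.77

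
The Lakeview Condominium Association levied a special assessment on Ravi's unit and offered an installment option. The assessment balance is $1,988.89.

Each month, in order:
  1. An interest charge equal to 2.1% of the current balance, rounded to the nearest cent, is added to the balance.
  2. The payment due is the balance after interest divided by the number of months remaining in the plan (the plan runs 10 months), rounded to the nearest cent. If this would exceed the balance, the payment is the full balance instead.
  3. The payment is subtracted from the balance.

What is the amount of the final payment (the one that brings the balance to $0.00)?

Month 1: $1,988.89 +$41.77 interest = $2,030.66; pay $203.07 → $1,827.59
Month 2: $1,827.59 +$38.38 interest = $1,865.97; pay $207.33 → $1,658.64
Month 3: $1,658.64 +$34.83 interest = $1,693.47; pay $211.68 → $1,481.79
Month 4: $1,481.79 +$31.12 interest = $1,512.91; pay $216.13 → $1,296.78
Month 5: $1,296.78 +$27.23 interest = $1,324.01; pay $220.67 → $1,103.34
Month 6: $1,103.34 +$23.17 interest = $1,126.51; pay $225.30 → $901.21
Month 7: $901.21 +$18.93 interest = $920.14; pay $230.04 → $690.10
Month 8: $690.10 +$14.49 interest = $704.59; pay $234.86 → $469.73
Month 9: $469.73 +$9.86 interest = $479.59; pay $239.80 → $239.79
Month 10: $239.79 +$5.04 interest = $244.83; pay $244.83 → $0.00

$244.83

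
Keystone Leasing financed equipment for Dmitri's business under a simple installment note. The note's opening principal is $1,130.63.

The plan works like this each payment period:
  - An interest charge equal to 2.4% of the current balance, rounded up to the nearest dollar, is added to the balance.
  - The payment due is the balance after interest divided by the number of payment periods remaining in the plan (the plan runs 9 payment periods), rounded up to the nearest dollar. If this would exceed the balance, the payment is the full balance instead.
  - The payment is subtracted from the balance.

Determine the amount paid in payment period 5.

# | Opening | Interest | Payment | End bal
1 | $1,130.63 | $28.00 | $129.00 | $1,029.63
2 | $1,029.63 | $25.00 | $132.00 | $922.63
3 | $922.63 | $23.00 | $136.00 | $809.63
4 | $809.63 | $20.00 | $139.00 | $690.63
5 | $690.63 | $17.00 | $142.00 | $565.63

$142.00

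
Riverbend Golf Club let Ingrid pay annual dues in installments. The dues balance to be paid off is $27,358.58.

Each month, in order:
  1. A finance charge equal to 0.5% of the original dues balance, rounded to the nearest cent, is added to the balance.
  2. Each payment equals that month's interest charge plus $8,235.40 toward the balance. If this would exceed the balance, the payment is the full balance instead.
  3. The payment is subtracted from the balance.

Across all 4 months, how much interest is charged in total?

$547.16

# | Opening | Interest | Payment | End bal
1 | $27,358.58 | $136.79 | $8,372.19 | $19,123.18
2 | $19,123.18 | $136.79 | $8,372.19 | $10,887.78
3 | $10,887.78 | $136.79 | $8,372.19 | $2,652.38
4 | $2,652.38 | $136.79 | $2,789.17 | $0.00
Total interest: $136.79 + $136.79 + $136.79 + $136.79 = $547.16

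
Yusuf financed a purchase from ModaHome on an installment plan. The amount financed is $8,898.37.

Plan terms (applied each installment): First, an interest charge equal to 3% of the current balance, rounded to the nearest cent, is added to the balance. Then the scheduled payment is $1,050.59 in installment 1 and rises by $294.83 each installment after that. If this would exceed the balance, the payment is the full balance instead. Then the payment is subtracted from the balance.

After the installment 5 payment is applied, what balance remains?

# | Opening | Interest | Payment | End bal
1 | $8,898.37 | $266.95 | $1,050.59 | $8,114.73
2 | $8,114.73 | $243.44 | $1,345.42 | $7,012.75
3 | $7,012.75 | $210.38 | $1,640.25 | $5,582.88
4 | $5,582.88 | $167.49 | $1,935.08 | $3,815.29
5 | $3,815.29 | $114.46 | $2,229.91 | $1,699.84

$1,699.84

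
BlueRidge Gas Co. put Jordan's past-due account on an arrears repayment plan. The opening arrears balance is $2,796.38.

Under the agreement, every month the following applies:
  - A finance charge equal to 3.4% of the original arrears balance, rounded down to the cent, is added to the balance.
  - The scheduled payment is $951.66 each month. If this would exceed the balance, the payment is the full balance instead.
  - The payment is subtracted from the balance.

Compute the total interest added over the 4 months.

$380.28

Month 1: $2,796.38 +$95.07 interest = $2,891.45; pay $951.66 → $1,939.79
Month 2: $1,939.79 +$95.07 interest = $2,034.86; pay $951.66 → $1,083.20
Month 3: $1,083.20 +$95.07 interest = $1,178.27; pay $951.66 → $226.61
Month 4: $226.61 +$95.07 interest = $321.68; pay $321.68 → $0.00
Total interest: $95.07 + $95.07 + $95.07 + $95.07 = $380.28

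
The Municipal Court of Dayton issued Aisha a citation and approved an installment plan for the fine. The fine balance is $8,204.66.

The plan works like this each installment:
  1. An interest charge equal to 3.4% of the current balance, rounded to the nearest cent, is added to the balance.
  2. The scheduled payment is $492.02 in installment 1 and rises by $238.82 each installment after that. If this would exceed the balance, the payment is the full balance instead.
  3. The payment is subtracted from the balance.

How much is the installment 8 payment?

$1,285.15

Installment 1: $8,204.66 +$278.96 interest = $8,483.62; pay $492.02 → $7,991.60
Installment 2: $7,991.60 +$271.71 interest = $8,263.31; pay $730.84 → $7,532.47
Installment 3: $7,532.47 +$256.10 interest = $7,788.57; pay $969.66 → $6,818.91
Installment 4: $6,818.91 +$231.84 interest = $7,050.75; pay $1,208.48 → $5,842.27
Installment 5: $5,842.27 +$198.64 interest = $6,040.91; pay $1,447.30 → $4,593.61
Installment 6: $4,593.61 +$156.18 interest = $4,749.79; pay $1,686.12 → $3,063.67
Installment 7: $3,063.67 +$104.16 interest = $3,167.83; pay $1,924.94 → $1,242.89
Installment 8: $1,242.89 +$42.26 interest = $1,285.15; pay $1,285.15 → $0.00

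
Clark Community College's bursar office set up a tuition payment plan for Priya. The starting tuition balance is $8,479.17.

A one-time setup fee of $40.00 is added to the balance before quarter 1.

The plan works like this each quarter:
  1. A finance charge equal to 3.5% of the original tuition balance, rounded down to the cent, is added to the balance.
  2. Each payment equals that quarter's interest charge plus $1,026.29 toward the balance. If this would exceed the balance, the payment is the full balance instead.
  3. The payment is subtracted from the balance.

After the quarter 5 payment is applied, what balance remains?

Quarter 1: opening $8,519.17; interest $296.77 → $8,815.94; payment $1,323.06; balance $7,492.88
Quarter 2: opening $7,492.88; interest $296.77 → $7,789.65; payment $1,323.06; balance $6,466.59
Quarter 3: opening $6,466.59; interest $296.77 → $6,763.36; payment $1,323.06; balance $5,440.30
Quarter 4: opening $5,440.30; interest $296.77 → $5,737.07; payment $1,323.06; balance $4,414.01
Quarter 5: opening $4,414.01; interest $296.77 → $4,710.78; payment $1,323.06; balance $3,387.72

$3,387.72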